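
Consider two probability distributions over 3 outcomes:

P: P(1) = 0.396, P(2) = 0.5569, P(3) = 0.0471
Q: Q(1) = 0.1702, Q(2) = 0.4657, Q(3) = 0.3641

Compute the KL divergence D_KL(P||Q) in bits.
0.4872 bits

D_KL(P||Q) = Σ P(x) log₂(P(x)/Q(x))

Computing term by term:
  P(1)·log₂(P(1)/Q(1)) = 0.396·log₂(0.396/0.1702) = 0.48243
  P(2)·log₂(P(2)/Q(2)) = 0.5569·log₂(0.5569/0.4657) = 0.14369
  P(3)·log₂(P(3)/Q(3)) = 0.0471·log₂(0.0471/0.3641) = -0.13897

D_KL(P||Q) = 0.48243 + 0.14369 - 0.13897 = 0.48715 ≈ 0.4872 bits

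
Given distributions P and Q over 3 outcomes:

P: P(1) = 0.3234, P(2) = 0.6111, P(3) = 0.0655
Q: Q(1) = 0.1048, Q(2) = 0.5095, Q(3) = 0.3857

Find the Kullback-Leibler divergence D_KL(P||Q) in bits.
0.5185 bits

D_KL(P||Q) = Σ P(x) log₂(P(x)/Q(x))

Computing term by term:
  P(1)·log₂(P(1)/Q(1)) = 0.3234·log₂(0.3234/0.1048) = 0.52575
  P(2)·log₂(P(2)/Q(2)) = 0.6111·log₂(0.6111/0.5095) = 0.16031
  P(3)·log₂(P(3)/Q(3)) = 0.0655·log₂(0.0655/0.3857) = -0.16754

D_KL(P||Q) = 0.52575 + 0.16031 - 0.16754 = 0.51852 ≈ 0.5185 bits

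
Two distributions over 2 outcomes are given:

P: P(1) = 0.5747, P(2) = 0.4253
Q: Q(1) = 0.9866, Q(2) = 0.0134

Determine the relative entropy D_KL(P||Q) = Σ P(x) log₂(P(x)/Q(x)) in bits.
1.6734 bits

D_KL(P||Q) = Σ P(x) log₂(P(x)/Q(x))

Computing term by term:
  P(1)·log₂(P(1)/Q(1)) = 0.5747·log₂(0.5747/0.9866) = -0.44807
  P(2)·log₂(P(2)/Q(2)) = 0.4253·log₂(0.4253/0.0134) = 2.12147

D_KL(P||Q) = -0.44807 + 2.12147 = 1.67340 ≈ 1.6734 bits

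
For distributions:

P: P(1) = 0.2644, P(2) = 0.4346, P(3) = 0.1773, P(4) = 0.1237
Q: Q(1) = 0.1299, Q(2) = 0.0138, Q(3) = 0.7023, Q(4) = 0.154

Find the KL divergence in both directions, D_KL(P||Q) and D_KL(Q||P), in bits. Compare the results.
D_KL(P||Q) = 2.0429 bits, D_KL(Q||P) = 1.2415 bits. D_KL(P||Q) is larger than D_KL(Q||P) by 0.8014 bits; the two directions differ.

D_KL(P||Q) = Σ P(x) log₂(P(x)/Q(x))

Computing term by term:
  P(1)·log₂(P(1)/Q(1)) = 0.2644·log₂(0.2644/0.1299) = 0.27109
  P(2)·log₂(P(2)/Q(2)) = 0.4346·log₂(0.4346/0.0138) = 2.16298
  P(3)·log₂(P(3)/Q(3)) = 0.1773·log₂(0.1773/0.7023) = -0.35210
  P(4)·log₂(P(4)/Q(4)) = 0.1237·log₂(0.1237/0.154) = -0.03910

D_KL(P||Q) = 0.27109 + 2.16298 - 0.35210 - 0.03910 = 2.04287 ≈ 2.0429 bits

D_KL(Q||P) = Σ Q(x) log₂(Q(x)/P(x))

Computing term by term:
  Q(1)·log₂(Q(1)/P(1)) = 0.1299·log₂(0.1299/0.2644) = -0.13319
  Q(2)·log₂(Q(2)/P(2)) = 0.0138·log₂(0.0138/0.4346) = -0.06868
  Q(3)·log₂(Q(3)/P(3)) = 0.7023·log₂(0.7023/0.1773) = 1.39469
  Q(4)·log₂(Q(4)/P(4)) = 0.154·log₂(0.154/0.1237) = 0.04868

D_KL(Q||P) = -0.13319 - 0.06868 + 1.39469 + 0.04868 = 1.24150 ≈ 1.2415 bits

These are NOT equal (difference: 0.8014 bits). KL divergence is asymmetric: D_KL(P||Q) ≠ D_KL(Q||P) in general.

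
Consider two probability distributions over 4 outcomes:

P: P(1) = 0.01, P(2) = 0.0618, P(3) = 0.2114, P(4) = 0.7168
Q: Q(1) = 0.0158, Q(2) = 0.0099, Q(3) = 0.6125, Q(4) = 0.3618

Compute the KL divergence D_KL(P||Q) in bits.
0.5393 bits

D_KL(P||Q) = Σ P(x) log₂(P(x)/Q(x))

Computing term by term:
  P(1)·log₂(P(1)/Q(1)) = 0.01·log₂(0.01/0.0158) = -0.00660
  P(2)·log₂(P(2)/Q(2)) = 0.0618·log₂(0.0618/0.0099) = 0.16328
  P(3)·log₂(P(3)/Q(3)) = 0.2114·log₂(0.2114/0.6125) = -0.32444
  P(4)·log₂(P(4)/Q(4)) = 0.7168·log₂(0.7168/0.3618) = 0.70704

D_KL(P||Q) = -0.00660 + 0.16328 - 0.32444 + 0.70704 = 0.53928 ≈ 0.5393 bits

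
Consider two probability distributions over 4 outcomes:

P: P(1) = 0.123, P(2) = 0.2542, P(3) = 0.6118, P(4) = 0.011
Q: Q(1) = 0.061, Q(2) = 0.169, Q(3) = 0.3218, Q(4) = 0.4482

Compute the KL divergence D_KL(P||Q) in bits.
0.7824 bits

D_KL(P||Q) = Σ P(x) log₂(P(x)/Q(x))

Computing term by term:
  P(1)·log₂(P(1)/Q(1)) = 0.123·log₂(0.123/0.061) = 0.12445
  P(2)·log₂(P(2)/Q(2)) = 0.2542·log₂(0.2542/0.169) = 0.14971
  P(3)·log₂(P(3)/Q(3)) = 0.6118·log₂(0.6118/0.3218) = 0.56707
  P(4)·log₂(P(4)/Q(4)) = 0.011·log₂(0.011/0.4482) = -0.05883

D_KL(P||Q) = 0.12445 + 0.14971 + 0.56707 - 0.05883 = 0.78240 ≈ 0.7824 bits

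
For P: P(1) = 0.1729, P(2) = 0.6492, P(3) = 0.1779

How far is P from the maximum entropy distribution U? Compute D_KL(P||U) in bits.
0.2994 bits

U(i) = 1/3 for all i

D_KL(P||U) = Σ P(x) log₂(P(x) / (1/3))
           = Σ P(x) log₂(P(x)) + log₂(3)
           = log₂(3) - H(P)

H(P) = -Σ P(x) log₂(P(x)):
  -P(1)·log₂(P(1)) = -(0.1729)·log₂(0.1729) = 0.43778
  -P(2)·log₂(P(2)) = -(0.6492)·log₂(0.6492) = 0.40462
  -P(3)·log₂(P(3)) = -(0.1779)·log₂(0.1779) = 0.44312
H(P) = 0.43778 + 0.40462 + 0.44312 = 1.28552 bits

log₂(3) = 1.58496 bits

D_KL(P||U) = 1.58496 - 1.28552 = 0.29944 ≈ 0.2994 bits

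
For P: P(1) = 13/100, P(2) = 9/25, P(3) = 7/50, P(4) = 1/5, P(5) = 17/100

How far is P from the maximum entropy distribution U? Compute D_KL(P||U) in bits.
0.1126 bits

U(i) = 1/5 for all i

D_KL(P||U) = Σ P(x) log₂(P(x) / (1/5))
           = Σ P(x) log₂(P(x)) + log₂(5)
           = log₂(5) - H(P)

H(P) = -Σ P(x) log₂(P(x)):
  -P(1)·log₂(P(1)) = -(13/100)·log₂(13/100) = 0.38264
  -P(2)·log₂(P(2)) = -(9/25)·log₂(9/25) = 0.53062
  -P(3)·log₂(P(3)) = -(7/50)·log₂(7/50) = 0.39711
  -P(4)·log₂(P(4)) = -(1/5)·log₂(1/5) = 0.46439
  -P(5)·log₂(P(5)) = -(17/100)·log₂(17/100) = 0.43459
H(P) = 0.38264 + 0.53062 + 0.39711 + 0.46439 + 0.43459 = 2.20935 bits

log₂(5) = 2.32193 bits

D_KL(P||U) = 2.32193 - 2.20935 = 0.11258 ≈ 0.1126 bits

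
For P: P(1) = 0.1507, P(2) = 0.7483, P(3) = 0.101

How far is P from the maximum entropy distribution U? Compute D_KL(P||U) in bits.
0.5264 bits

U(i) = 1/3 for all i

D_KL(P||U) = Σ P(x) log₂(P(x) / (1/3))
           = Σ P(x) log₂(P(x)) + log₂(3)
           = log₂(3) - H(P)

H(P) = -Σ P(x) log₂(P(x)):
  -P(1)·log₂(P(1)) = -(0.1507)·log₂(0.1507) = 0.41145
  -P(2)·log₂(P(2)) = -(0.7483)·log₂(0.7483) = 0.31302
  -P(3)·log₂(P(3)) = -(0.101)·log₂(0.101) = 0.33406
H(P) = 0.41145 + 0.31302 + 0.33406 = 1.05853 bits

log₂(3) = 1.58496 bits

D_KL(P||U) = 1.58496 - 1.05853 = 0.52643 ≈ 0.5264 bits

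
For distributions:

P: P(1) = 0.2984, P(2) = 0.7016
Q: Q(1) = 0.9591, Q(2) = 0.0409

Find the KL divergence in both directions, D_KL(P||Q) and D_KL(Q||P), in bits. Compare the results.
D_KL(P||Q) = 2.3743 bits, D_KL(Q||P) = 1.4478 bits. D_KL(P||Q) is larger than D_KL(Q||P) by 0.9265 bits; the two directions differ.

D_KL(P||Q) = Σ P(x) log₂(P(x)/Q(x))

Computing term by term:
  P(1)·log₂(P(1)/Q(1)) = 0.2984·log₂(0.2984/0.9591) = -0.50264
  P(2)·log₂(P(2)/Q(2)) = 0.7016·log₂(0.7016/0.0409) = 2.87689

D_KL(P||Q) = -0.50264 + 2.87689 = 2.37425 ≈ 2.3743 bits

D_KL(Q||P) = Σ Q(x) log₂(Q(x)/P(x))

Computing term by term:
  Q(1)·log₂(Q(1)/P(1)) = 0.9591·log₂(0.9591/0.2984) = 1.61554
  Q(2)·log₂(Q(2)/P(2)) = 0.0409·log₂(0.0409/0.7016) = -0.16771

D_KL(Q||P) = 1.61554 - 0.16771 = 1.44783 ≈ 1.4478 bits

These are NOT equal (difference: 0.9265 bits). KL divergence is asymmetric: D_KL(P||Q) ≠ D_KL(Q||P) in general.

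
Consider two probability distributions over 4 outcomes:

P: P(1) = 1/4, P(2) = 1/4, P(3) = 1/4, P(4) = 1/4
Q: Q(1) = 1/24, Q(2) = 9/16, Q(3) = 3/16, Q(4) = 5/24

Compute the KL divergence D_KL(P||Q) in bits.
0.5233 bits

D_KL(P||Q) = Σ P(x) log₂(P(x)/Q(x))

Computing term by term:
  P(1)·log₂(P(1)/Q(1)) = (1/4)·log₂((1/4)/(1/24)) = 0.64624
  P(2)·log₂(P(2)/Q(2)) = (1/4)·log₂((1/4)/(9/16)) = -0.29248
  P(3)·log₂(P(3)/Q(3)) = (1/4)·log₂((1/4)/(3/16)) = 0.10376
  P(4)·log₂(P(4)/Q(4)) = (1/4)·log₂((1/4)/(5/24)) = 0.06576

D_KL(P||Q) = 0.64624 - 0.29248 + 0.10376 + 0.06576 = 0.52328 ≈ 0.5233 bits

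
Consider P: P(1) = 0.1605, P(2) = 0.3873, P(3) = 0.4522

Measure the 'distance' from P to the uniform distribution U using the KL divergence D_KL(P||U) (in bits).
0.1136 bits

U(i) = 1/3 for all i

D_KL(P||U) = Σ P(x) log₂(P(x) / (1/3))
           = Σ P(x) log₂(P(x)) + log₂(3)
           = log₂(3) - H(P)

H(P) = -Σ P(x) log₂(P(x)):
  -P(1)·log₂(P(1)) = -(0.1605)·log₂(0.1605) = 0.42362
  -P(2)·log₂(P(2)) = -(0.3873)·log₂(0.3873) = 0.53001
  -P(3)·log₂(P(3)) = -(0.4522)·log₂(0.4522) = 0.51775
H(P) = 0.42362 + 0.53001 + 0.51775 = 1.47138 bits

log₂(3) = 1.58496 bits

D_KL(P||U) = 1.58496 - 1.47138 = 0.11358 ≈ 0.1136 bits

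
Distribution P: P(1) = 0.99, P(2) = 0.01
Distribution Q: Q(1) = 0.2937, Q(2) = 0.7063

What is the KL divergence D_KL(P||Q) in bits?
1.6741 bits

D_KL(P||Q) = Σ P(x) log₂(P(x)/Q(x))

Computing term by term:
  P(1)·log₂(P(1)/Q(1)) = 0.99·log₂(0.99/0.2937) = 1.73555
  P(2)·log₂(P(2)/Q(2)) = 0.01·log₂(0.01/0.7063) = -0.06142

D_KL(P||Q) = 1.73555 - 0.06142 = 1.67413 ≈ 1.6741 bits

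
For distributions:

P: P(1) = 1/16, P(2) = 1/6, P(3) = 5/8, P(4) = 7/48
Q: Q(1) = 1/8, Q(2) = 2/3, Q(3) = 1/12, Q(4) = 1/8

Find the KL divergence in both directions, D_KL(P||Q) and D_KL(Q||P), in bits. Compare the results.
D_KL(P||Q) = 1.4534 bits, D_KL(Q||P) = 1.1883 bits. D_KL(P||Q) is larger than D_KL(Q||P) by 0.2651 bits; the two directions differ.

D_KL(P||Q) = Σ P(x) log₂(P(x)/Q(x))

Computing term by term:
  P(1)·log₂(P(1)/Q(1)) = (1/16)·log₂((1/16)/(1/8)) = -0.06250
  P(2)·log₂(P(2)/Q(2)) = (1/6)·log₂((1/6)/(2/3)) = -0.33333
  P(3)·log₂(P(3)/Q(3)) = (5/8)·log₂((5/8)/(1/12)) = 1.81681
  P(4)·log₂(P(4)/Q(4)) = (7/48)·log₂((7/48)/(1/8)) = 0.03243

D_KL(P||Q) = -0.06250 - 0.33333 + 1.81681 + 0.03243 = 1.45341 ≈ 1.4534 bits

D_KL(Q||P) = Σ Q(x) log₂(Q(x)/P(x))

Computing term by term:
  Q(1)·log₂(Q(1)/P(1)) = (1/8)·log₂((1/8)/(1/16)) = 0.12500
  Q(2)·log₂(Q(2)/P(2)) = (2/3)·log₂((2/3)/(1/6)) = 1.33333
  Q(3)·log₂(Q(3)/P(3)) = (1/12)·log₂((1/12)/(5/8)) = -0.24224
  Q(4)·log₂(Q(4)/P(4)) = (1/8)·log₂((1/8)/(7/48)) = -0.02780

D_KL(Q||P) = 0.12500 + 1.33333 - 0.24224 - 0.02780 = 1.18829 ≈ 1.1883 bits

These are NOT equal (difference: 0.2651 bits). KL divergence is asymmetric: D_KL(P||Q) ≠ D_KL(Q||P) in general.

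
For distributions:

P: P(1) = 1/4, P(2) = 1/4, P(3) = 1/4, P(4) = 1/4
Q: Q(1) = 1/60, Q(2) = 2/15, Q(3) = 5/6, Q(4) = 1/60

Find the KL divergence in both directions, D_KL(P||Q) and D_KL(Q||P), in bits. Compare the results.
D_KL(P||Q) = 1.7459 bits, D_KL(Q||P) = 1.1963 bits. D_KL(P||Q) is larger than D_KL(Q||P) by 0.5496 bits; the two directions differ.

D_KL(P||Q) = Σ P(x) log₂(P(x)/Q(x))

Computing term by term:
  P(1)·log₂(P(1)/Q(1)) = (1/4)·log₂((1/4)/(1/60)) = 0.97672
  P(2)·log₂(P(2)/Q(2)) = (1/4)·log₂((1/4)/(2/15)) = 0.22672
  P(3)·log₂(P(3)/Q(3)) = (1/4)·log₂((1/4)/(5/6)) = -0.43424
  P(4)·log₂(P(4)/Q(4)) = (1/4)·log₂((1/4)/(1/60)) = 0.97672

D_KL(P||Q) = 0.97672 + 0.22672 - 0.43424 + 0.97672 = 1.74592 ≈ 1.7459 bits

D_KL(Q||P) = Σ Q(x) log₂(Q(x)/P(x))

Computing term by term:
  Q(1)·log₂(Q(1)/P(1)) = (1/60)·log₂((1/60)/(1/4)) = -0.06511
  Q(2)·log₂(Q(2)/P(2)) = (2/15)·log₂((2/15)/(1/4)) = -0.12092
  Q(3)·log₂(Q(3)/P(3)) = (5/6)·log₂((5/6)/(1/4)) = 1.44747
  Q(4)·log₂(Q(4)/P(4)) = (1/60)·log₂((1/60)/(1/4)) = -0.06511

D_KL(Q||P) = -0.06511 - 0.12092 + 1.44747 - 0.06511 = 1.19633 ≈ 1.1963 bits

These are NOT equal (difference: 0.5496 bits). KL divergence is asymmetric: D_KL(P||Q) ≠ D_KL(Q||P) in general.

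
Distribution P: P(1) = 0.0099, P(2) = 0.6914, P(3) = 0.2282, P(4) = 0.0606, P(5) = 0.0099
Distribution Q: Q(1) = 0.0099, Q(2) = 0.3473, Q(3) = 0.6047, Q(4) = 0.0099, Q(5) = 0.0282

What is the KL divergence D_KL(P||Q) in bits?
0.5094 bits

D_KL(P||Q) = Σ P(x) log₂(P(x)/Q(x))

Computing term by term:
  P(1)·log₂(P(1)/Q(1)) = 0.0099·log₂(0.0099/0.0099) = 0.00000
  P(2)·log₂(P(2)/Q(2)) = 0.6914·log₂(0.6914/0.3473) = 0.68679
  P(3)·log₂(P(3)/Q(3)) = 0.2282·log₂(0.2282/0.6047) = -0.32083
  P(4)·log₂(P(4)/Q(4)) = 0.0606·log₂(0.0606/0.0099) = 0.15840
  P(5)·log₂(P(5)/Q(5)) = 0.0099·log₂(0.0099/0.0282) = -0.01495

D_KL(P||Q) = 0.00000 + 0.68679 - 0.32083 + 0.15840 - 0.01495 = 0.50941 ≈ 0.5094 bits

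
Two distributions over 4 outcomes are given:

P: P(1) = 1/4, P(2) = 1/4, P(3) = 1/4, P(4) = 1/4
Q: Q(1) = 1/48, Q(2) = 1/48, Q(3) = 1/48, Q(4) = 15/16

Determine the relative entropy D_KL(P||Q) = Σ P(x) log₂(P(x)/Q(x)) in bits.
2.2120 bits

D_KL(P||Q) = Σ P(x) log₂(P(x)/Q(x))

Computing term by term:
  P(1)·log₂(P(1)/Q(1)) = (1/4)·log₂((1/4)/(1/48)) = 0.89624
  P(2)·log₂(P(2)/Q(2)) = (1/4)·log₂((1/4)/(1/48)) = 0.89624
  P(3)·log₂(P(3)/Q(3)) = (1/4)·log₂((1/4)/(1/48)) = 0.89624
  P(4)·log₂(P(4)/Q(4)) = (1/4)·log₂((1/4)/(15/16)) = -0.47672

D_KL(P||Q) = 0.89624 + 0.89624 + 0.89624 - 0.47672 = 2.21200 ≈ 2.2120 bits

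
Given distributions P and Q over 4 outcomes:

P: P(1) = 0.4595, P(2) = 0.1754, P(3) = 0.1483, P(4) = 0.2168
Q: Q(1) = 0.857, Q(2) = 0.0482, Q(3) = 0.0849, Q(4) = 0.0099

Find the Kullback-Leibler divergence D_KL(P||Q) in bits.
0.9984 bits

D_KL(P||Q) = Σ P(x) log₂(P(x)/Q(x))

Computing term by term:
  P(1)·log₂(P(1)/Q(1)) = 0.4595·log₂(0.4595/0.857) = -0.41320
  P(2)·log₂(P(2)/Q(2)) = 0.1754·log₂(0.1754/0.0482) = 0.32687
  P(3)·log₂(P(3)/Q(3)) = 0.1483·log₂(0.1483/0.0849) = 0.11933
  P(4)·log₂(P(4)/Q(4)) = 0.2168·log₂(0.2168/0.0099) = 0.96537

D_KL(P||Q) = -0.41320 + 0.32687 + 0.11933 + 0.96537 = 0.99837 ≈ 0.9984 bits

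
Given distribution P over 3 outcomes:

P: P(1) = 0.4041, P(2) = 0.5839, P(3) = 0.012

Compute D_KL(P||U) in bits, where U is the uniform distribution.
0.5269 bits

U(i) = 1/3 for all i

D_KL(P||U) = Σ P(x) log₂(P(x) / (1/3))
           = Σ P(x) log₂(P(x)) + log₂(3)
           = log₂(3) - H(P)

H(P) = -Σ P(x) log₂(P(x)):
  -P(1)·log₂(P(1)) = -(0.4041)·log₂(0.4041) = 0.52825
  -P(2)·log₂(P(2)) = -(0.5839)·log₂(0.5839) = 0.45323
  -P(3)·log₂(P(3)) = -(0.012)·log₂(0.012) = 0.07657
H(P) = 0.52825 + 0.45323 + 0.07657 = 1.05805 bits

log₂(3) = 1.58496 bits

D_KL(P||U) = 1.58496 - 1.05805 = 0.52691 ≈ 0.5269 bits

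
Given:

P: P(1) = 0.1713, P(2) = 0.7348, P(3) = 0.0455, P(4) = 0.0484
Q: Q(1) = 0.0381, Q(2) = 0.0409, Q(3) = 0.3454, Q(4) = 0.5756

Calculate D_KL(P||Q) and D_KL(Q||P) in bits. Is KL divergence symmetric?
D_KL(P||Q) = 3.1276 bits, D_KL(Q||P) = 2.8130 bits. No, KL divergence is not symmetric.

D_KL(P||Q) = Σ P(x) log₂(P(x)/Q(x))

Computing term by term:
  P(1)·log₂(P(1)/Q(1)) = 0.1713·log₂(0.1713/0.0381) = 0.37149
  P(2)·log₂(P(2)/Q(2)) = 0.7348·log₂(0.7348/0.0409) = 3.06204
  P(3)·log₂(P(3)/Q(3)) = 0.0455·log₂(0.0455/0.3454) = -0.13306
  P(4)·log₂(P(4)/Q(4)) = 0.0484·log₂(0.0484/0.5756) = -0.17288

D_KL(P||Q) = 0.37149 + 3.06204 - 0.13306 - 0.17288 = 3.12759 ≈ 3.1276 bits

D_KL(Q||P) = Σ Q(x) log₂(Q(x)/P(x))

Computing term by term:
  Q(1)·log₂(Q(1)/P(1)) = 0.0381·log₂(0.0381/0.1713) = -0.08263
  Q(2)·log₂(Q(2)/P(2)) = 0.0409·log₂(0.0409/0.7348) = -0.17044
  Q(3)·log₂(Q(3)/P(3)) = 0.3454·log₂(0.3454/0.0455) = 1.01006
  Q(4)·log₂(Q(4)/P(4)) = 0.5756·log₂(0.5756/0.0484) = 2.05604

D_KL(Q||P) = -0.08263 - 0.17044 + 1.01006 + 2.05604 = 2.81303 ≈ 2.8130 bits

These are NOT equal (difference: 0.3146 bits). KL divergence is asymmetric: D_KL(P||Q) ≠ D_KL(Q||P) in general.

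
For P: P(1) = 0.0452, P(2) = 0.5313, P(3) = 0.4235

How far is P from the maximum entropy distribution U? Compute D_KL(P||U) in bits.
0.3733 bits

U(i) = 1/3 for all i

D_KL(P||U) = Σ P(x) log₂(P(x) / (1/3))
           = Σ P(x) log₂(P(x)) + log₂(3)
           = log₂(3) - H(P)

H(P) = -Σ P(x) log₂(P(x)):
  -P(1)·log₂(P(1)) = -(0.0452)·log₂(0.0452) = 0.20193
  -P(2)·log₂(P(2)) = -(0.5313)·log₂(0.5313) = 0.48476
  -P(3)·log₂(P(3)) = -(0.4235)·log₂(0.4235) = 0.52496
H(P) = 0.20193 + 0.48476 + 0.52496 = 1.21165 bits

log₂(3) = 1.58496 bits

D_KL(P||U) = 1.58496 - 1.21165 = 0.37331 ≈ 0.3733 bits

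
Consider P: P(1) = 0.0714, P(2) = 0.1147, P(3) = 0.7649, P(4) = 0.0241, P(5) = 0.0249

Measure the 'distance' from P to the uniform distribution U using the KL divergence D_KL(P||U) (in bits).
1.1338 bits

U(i) = 1/5 for all i

D_KL(P||U) = Σ P(x) log₂(P(x) / (1/5))
           = Σ P(x) log₂(P(x)) + log₂(5)
           = log₂(5) - H(P)

H(P) = -Σ P(x) log₂(P(x)):
  -P(1)·log₂(P(1)) = -(0.0714)·log₂(0.0714) = 0.27189
  -P(2)·log₂(P(2)) = -(0.1147)·log₂(0.1147) = 0.35833
  -P(3)·log₂(P(3)) = -(0.7649)·log₂(0.7649) = 0.29575
  -P(4)·log₂(P(4)) = -(0.0241)·log₂(0.0241) = 0.12953
  -P(5)·log₂(P(5)) = -(0.0249)·log₂(0.0249) = 0.13266
H(P) = 0.27189 + 0.35833 + 0.29575 + 0.12953 + 0.13266 = 1.18816 bits

log₂(5) = 2.32193 bits

D_KL(P||U) = 2.32193 - 1.18816 = 1.13377 ≈ 1.1338 bits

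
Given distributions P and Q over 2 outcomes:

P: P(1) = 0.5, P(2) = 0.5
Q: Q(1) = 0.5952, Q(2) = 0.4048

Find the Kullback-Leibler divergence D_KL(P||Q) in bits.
0.0266 bits

D_KL(P||Q) = Σ P(x) log₂(P(x)/Q(x))

Computing term by term:
  P(1)·log₂(P(1)/Q(1)) = 0.5·log₂(0.5/0.5952) = -0.12572
  P(2)·log₂(P(2)/Q(2)) = 0.5·log₂(0.5/0.4048) = 0.15236

D_KL(P||Q) = -0.12572 + 0.15236 = 0.02664 ≈ 0.0266 bits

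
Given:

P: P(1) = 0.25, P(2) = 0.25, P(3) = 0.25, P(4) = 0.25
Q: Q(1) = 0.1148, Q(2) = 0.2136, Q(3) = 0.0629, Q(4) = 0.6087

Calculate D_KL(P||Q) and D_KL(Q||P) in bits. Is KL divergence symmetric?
D_KL(P||Q) = 0.5142 bits, D_KL(Q||P) = 0.4788 bits. No, KL divergence is not symmetric.

D_KL(P||Q) = Σ P(x) log₂(P(x)/Q(x))

Computing term by term:
  P(1)·log₂(P(1)/Q(1)) = 0.25·log₂(0.25/0.1148) = 0.28070
  P(2)·log₂(P(2)/Q(2)) = 0.25·log₂(0.25/0.2136) = 0.05675
  P(3)·log₂(P(3)/Q(3)) = 0.25·log₂(0.25/0.0629) = 0.49770
  P(4)·log₂(P(4)/Q(4)) = 0.25·log₂(0.25/0.6087) = -0.32095

D_KL(P||Q) = 0.28070 + 0.05675 + 0.49770 - 0.32095 = 0.51420 ≈ 0.5142 bits

D_KL(Q||P) = Σ Q(x) log₂(Q(x)/P(x))

Computing term by term:
  Q(1)·log₂(Q(1)/P(1)) = 0.1148·log₂(0.1148/0.25) = -0.12890
  Q(2)·log₂(Q(2)/P(2)) = 0.2136·log₂(0.2136/0.25) = -0.04849
  Q(3)·log₂(Q(3)/P(3)) = 0.0629·log₂(0.0629/0.25) = -0.12522
  Q(4)·log₂(Q(4)/P(4)) = 0.6087·log₂(0.6087/0.25) = 0.78145

D_KL(Q||P) = -0.12890 - 0.04849 - 0.12522 + 0.78145 = 0.47884 ≈ 0.4788 bits

These are NOT equal (difference: 0.0354 bits). KL divergence is asymmetric: D_KL(P||Q) ≠ D_KL(Q||P) in general.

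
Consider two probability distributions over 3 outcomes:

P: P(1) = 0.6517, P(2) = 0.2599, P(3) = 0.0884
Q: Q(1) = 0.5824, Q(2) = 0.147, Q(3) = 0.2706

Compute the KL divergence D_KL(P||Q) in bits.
0.1767 bits

D_KL(P||Q) = Σ P(x) log₂(P(x)/Q(x))

Computing term by term:
  P(1)·log₂(P(1)/Q(1)) = 0.6517·log₂(0.6517/0.5824) = 0.10570
  P(2)·log₂(P(2)/Q(2)) = 0.2599·log₂(0.2599/0.147) = 0.21367
  P(3)·log₂(P(3)/Q(3)) = 0.0884·log₂(0.0884/0.2706) = -0.14268

D_KL(P||Q) = 0.10570 + 0.21367 - 0.14268 = 0.17669 ≈ 0.1767 bits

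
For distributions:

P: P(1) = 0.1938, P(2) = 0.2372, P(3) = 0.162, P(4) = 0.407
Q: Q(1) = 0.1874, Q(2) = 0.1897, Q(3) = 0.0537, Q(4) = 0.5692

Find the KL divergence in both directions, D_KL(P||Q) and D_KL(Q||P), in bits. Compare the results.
D_KL(P||Q) = 0.1470 bits, D_KL(Q||P) = 0.1197 bits. D_KL(P||Q) is larger than D_KL(Q||P) by 0.0273 bits; the two directions differ.

D_KL(P||Q) = Σ P(x) log₂(P(x)/Q(x))

Computing term by term:
  P(1)·log₂(P(1)/Q(1)) = 0.1938·log₂(0.1938/0.1874) = 0.00939
  P(2)·log₂(P(2)/Q(2)) = 0.2372·log₂(0.2372/0.1897) = 0.07647
  P(3)·log₂(P(3)/Q(3)) = 0.162·log₂(0.162/0.0537) = 0.25807
  P(4)·log₂(P(4)/Q(4)) = 0.407·log₂(0.407/0.5692) = -0.19695

D_KL(P||Q) = 0.00939 + 0.07647 + 0.25807 - 0.19695 = 0.14698 ≈ 0.1470 bits

D_KL(Q||P) = Σ Q(x) log₂(Q(x)/P(x))

Computing term by term:
  Q(1)·log₂(Q(1)/P(1)) = 0.1874·log₂(0.1874/0.1938) = -0.00908
  Q(2)·log₂(Q(2)/P(2)) = 0.1897·log₂(0.1897/0.2372) = -0.06116
  Q(3)·log₂(Q(3)/P(3)) = 0.0537·log₂(0.0537/0.162) = -0.08554
  Q(4)·log₂(Q(4)/P(4)) = 0.5692·log₂(0.5692/0.407) = 0.27544

D_KL(Q||P) = -0.00908 - 0.06116 - 0.08554 + 0.27544 = 0.11966 ≈ 0.1197 bits

These are NOT equal (difference: 0.0273 bits). KL divergence is asymmetric: D_KL(P||Q) ≠ D_KL(Q||P) in general.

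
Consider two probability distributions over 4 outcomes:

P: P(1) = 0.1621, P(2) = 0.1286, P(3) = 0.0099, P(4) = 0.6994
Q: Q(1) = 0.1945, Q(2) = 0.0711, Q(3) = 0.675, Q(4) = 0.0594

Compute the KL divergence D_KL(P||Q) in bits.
2.4952 bits

D_KL(P||Q) = Σ P(x) log₂(P(x)/Q(x))

Computing term by term:
  P(1)·log₂(P(1)/Q(1)) = 0.1621·log₂(0.1621/0.1945) = -0.04261
  P(2)·log₂(P(2)/Q(2)) = 0.1286·log₂(0.1286/0.0711) = 0.10995
  P(3)·log₂(P(3)/Q(3)) = 0.0099·log₂(0.0099/0.675) = -0.06030
  P(4)·log₂(P(4)/Q(4)) = 0.6994·log₂(0.6994/0.0594) = 2.48817

D_KL(P||Q) = -0.04261 + 0.10995 - 0.06030 + 2.48817 = 2.49521 ≈ 2.4952 bits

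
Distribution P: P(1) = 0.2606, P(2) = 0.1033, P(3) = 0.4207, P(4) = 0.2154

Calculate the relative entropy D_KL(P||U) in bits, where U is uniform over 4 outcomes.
0.1535 bits

U(i) = 1/4 for all i

D_KL(P||U) = Σ P(x) log₂(P(x) / (1/4))
           = Σ P(x) log₂(P(x)) + log₂(4)
           = log₂(4) - H(P)

H(P) = -Σ P(x) log₂(P(x)):
  -P(1)·log₂(P(1)) = -(0.2606)·log₂(0.2606) = 0.50559
  -P(2)·log₂(P(2)) = -(0.1033)·log₂(0.1033) = 0.33832
  -P(3)·log₂(P(3)) = -(0.4207)·log₂(0.4207) = 0.52551
  -P(4)·log₂(P(4)) = -(0.2154)·log₂(0.2154) = 0.47709
H(P) = 0.50559 + 0.33832 + 0.52551 + 0.47709 = 1.84651 bits

log₂(4) = 2.00000 bits

D_KL(P||U) = 2.00000 - 1.84651 = 0.15349 ≈ 0.1535 bits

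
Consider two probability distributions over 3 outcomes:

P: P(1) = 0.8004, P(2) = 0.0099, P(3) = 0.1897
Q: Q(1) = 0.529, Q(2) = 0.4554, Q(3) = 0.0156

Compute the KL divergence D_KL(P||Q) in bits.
1.1072 bits

D_KL(P||Q) = Σ P(x) log₂(P(x)/Q(x))

Computing term by term:
  P(1)·log₂(P(1)/Q(1)) = 0.8004·log₂(0.8004/0.529) = 0.47820
  P(2)·log₂(P(2)/Q(2)) = 0.0099·log₂(0.0099/0.4554) = -0.05468
  P(3)·log₂(P(3)/Q(3)) = 0.1897·log₂(0.1897/0.0156) = 0.68370

D_KL(P||Q) = 0.47820 - 0.05468 + 0.68370 = 1.10722 ≈ 1.1072 bits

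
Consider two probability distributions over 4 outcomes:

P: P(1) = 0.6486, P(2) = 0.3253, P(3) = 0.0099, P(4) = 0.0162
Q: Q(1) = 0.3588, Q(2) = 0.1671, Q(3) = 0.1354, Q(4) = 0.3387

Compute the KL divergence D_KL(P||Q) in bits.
0.7582 bits

D_KL(P||Q) = Σ P(x) log₂(P(x)/Q(x))

Computing term by term:
  P(1)·log₂(P(1)/Q(1)) = 0.6486·log₂(0.6486/0.3588) = 0.55400
  P(2)·log₂(P(2)/Q(2)) = 0.3253·log₂(0.3253/0.1671) = 0.31263
  P(3)·log₂(P(3)/Q(3)) = 0.0099·log₂(0.0099/0.1354) = -0.03736
  P(4)·log₂(P(4)/Q(4)) = 0.0162·log₂(0.0162/0.3387) = -0.07105

D_KL(P||Q) = 0.55400 + 0.31263 - 0.03736 - 0.07105 = 0.75822 ≈ 0.7582 bits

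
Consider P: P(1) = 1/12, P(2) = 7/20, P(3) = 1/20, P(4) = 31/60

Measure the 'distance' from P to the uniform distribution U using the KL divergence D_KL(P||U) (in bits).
0.4628 bits

U(i) = 1/4 for all i

D_KL(P||U) = Σ P(x) log₂(P(x) / (1/4))
           = Σ P(x) log₂(P(x)) + log₂(4)
           = log₂(4) - H(P)

H(P) = -Σ P(x) log₂(P(x)):
  -P(1)·log₂(P(1)) = -(1/12)·log₂(1/12) = 0.29875
  -P(2)·log₂(P(2)) = -(7/20)·log₂(7/20) = 0.53010
  -P(3)·log₂(P(3)) = -(1/20)·log₂(1/20) = 0.21610
  -P(4)·log₂(P(4)) = -(31/60)·log₂(31/60) = 0.49223
H(P) = 0.29875 + 0.53010 + 0.21610 + 0.49223 = 1.53718 bits

log₂(4) = 2.00000 bits

D_KL(P||U) = 2.00000 - 1.53718 = 0.46282 ≈ 0.4628 bits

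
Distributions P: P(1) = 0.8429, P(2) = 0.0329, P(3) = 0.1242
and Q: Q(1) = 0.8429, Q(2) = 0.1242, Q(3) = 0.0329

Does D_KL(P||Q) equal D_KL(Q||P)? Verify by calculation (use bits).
D_KL(P||Q) = 0.1750 bits, D_KL(Q||P) = 0.1750 bits. Yes — for this pair D_KL(P||Q) = D_KL(Q||P).

D_KL(P||Q) = Σ P(x) log₂(P(x)/Q(x))

Computing term by term:
  P(1)·log₂(P(1)/Q(1)) = 0.8429·log₂(0.8429/0.8429) = 0.00000
  P(2)·log₂(P(2)/Q(2)) = 0.0329·log₂(0.0329/0.1242) = -0.06305
  P(3)·log₂(P(3)/Q(3)) = 0.1242·log₂(0.1242/0.0329) = 0.23803

D_KL(P||Q) = 0.00000 - 0.06305 + 0.23803 = 0.17498 ≈ 0.1750 bits

D_KL(Q||P) = Σ Q(x) log₂(Q(x)/P(x))

Computing term by term:
  Q(1)·log₂(Q(1)/P(1)) = 0.8429·log₂(0.8429/0.8429) = 0.00000
  Q(2)·log₂(Q(2)/P(2)) = 0.1242·log₂(0.1242/0.0329) = 0.23803
  Q(3)·log₂(Q(3)/P(3)) = 0.0329·log₂(0.0329/0.1242) = -0.06305

D_KL(Q||P) = 0.00000 + 0.23803 - 0.06305 = 0.17498 ≈ 0.1750 bits

These ARE equal here. Q is P with outcomes relabeled (Q(2) = P(3), Q(3) = P(2)) by a relabeling that is its own inverse, so the two sums contain exactly the same terms in a different order. This is a special case — KL divergence is not symmetric in general: D_KL(P||Q) ≠ D_KL(Q||P) for most P, Q.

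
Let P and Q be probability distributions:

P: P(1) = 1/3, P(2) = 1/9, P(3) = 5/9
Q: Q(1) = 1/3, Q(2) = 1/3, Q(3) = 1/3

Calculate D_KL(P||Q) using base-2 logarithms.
0.2333 bits

D_KL(P||Q) = Σ P(x) log₂(P(x)/Q(x))

Computing term by term:
  P(1)·log₂(P(1)/Q(1)) = (1/3)·log₂((1/3)/(1/3)) = 0.00000
  P(2)·log₂(P(2)/Q(2)) = (1/9)·log₂((1/9)/(1/3)) = -0.17611
  P(3)·log₂(P(3)/Q(3)) = (5/9)·log₂((5/9)/(1/3)) = 0.40943

D_KL(P||Q) = 0.00000 - 0.17611 + 0.40943 = 0.23332 ≈ 0.2333 bits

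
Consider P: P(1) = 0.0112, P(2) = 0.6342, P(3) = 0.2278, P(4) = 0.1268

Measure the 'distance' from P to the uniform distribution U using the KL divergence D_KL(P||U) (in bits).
0.6468 bits

U(i) = 1/4 for all i

D_KL(P||U) = Σ P(x) log₂(P(x) / (1/4))
           = Σ P(x) log₂(P(x)) + log₂(4)
           = log₂(4) - H(P)

H(P) = -Σ P(x) log₂(P(x)):
  -P(1)·log₂(P(1)) = -(0.0112)·log₂(0.0112) = 0.07258
  -P(2)·log₂(P(2)) = -(0.6342)·log₂(0.6342) = 0.41666
  -P(3)·log₂(P(3)) = -(0.2278)·log₂(0.2278) = 0.48616
  -P(4)·log₂(P(4)) = -(0.1268)·log₂(0.1268) = 0.37778
H(P) = 0.07258 + 0.41666 + 0.48616 + 0.37778 = 1.35318 bits

log₂(4) = 2.00000 bits

D_KL(P||U) = 2.00000 - 1.35318 = 0.64682 ≈ 0.6468 bits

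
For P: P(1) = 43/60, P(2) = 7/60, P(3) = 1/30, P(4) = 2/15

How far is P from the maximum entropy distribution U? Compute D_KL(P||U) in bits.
0.7428 bits

U(i) = 1/4 for all i

D_KL(P||U) = Σ P(x) log₂(P(x) / (1/4))
           = Σ P(x) log₂(P(x)) + log₂(4)
           = log₂(4) - H(P)

H(P) = -Σ P(x) log₂(P(x)):
  -P(1)·log₂(P(1)) = -(43/60)·log₂(43/60) = 0.34445
  -P(2)·log₂(P(2)) = -(7/60)·log₂(7/60) = 0.36161
  -P(3)·log₂(P(3)) = -(1/30)·log₂(1/30) = 0.16356
  -P(4)·log₂(P(4)) = -(2/15)·log₂(2/15) = 0.38759
H(P) = 0.34445 + 0.36161 + 0.16356 + 0.38759 = 1.25721 bits

log₂(4) = 2.00000 bits

D_KL(P||U) = 2.00000 - 1.25721 = 0.74279 ≈ 0.7428 bits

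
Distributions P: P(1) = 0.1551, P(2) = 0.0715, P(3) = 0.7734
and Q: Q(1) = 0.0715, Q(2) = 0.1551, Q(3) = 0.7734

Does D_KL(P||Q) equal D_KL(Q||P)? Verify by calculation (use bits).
D_KL(P||Q) = 0.0934 bits, D_KL(Q||P) = 0.0934 bits. Yes — for this pair D_KL(P||Q) = D_KL(Q||P).

D_KL(P||Q) = Σ P(x) log₂(P(x)/Q(x))

Computing term by term:
  P(1)·log₂(P(1)/Q(1)) = 0.1551·log₂(0.1551/0.0715) = 0.17328
  P(2)·log₂(P(2)/Q(2)) = 0.0715·log₂(0.0715/0.1551) = -0.07988
  P(3)·log₂(P(3)/Q(3)) = 0.7734·log₂(0.7734/0.7734) = 0.00000

D_KL(P||Q) = 0.17328 - 0.07988 + 0.00000 = 0.09340 ≈ 0.0934 bits

D_KL(Q||P) = Σ Q(x) log₂(Q(x)/P(x))

Computing term by term:
  Q(1)·log₂(Q(1)/P(1)) = 0.0715·log₂(0.0715/0.1551) = -0.07988
  Q(2)·log₂(Q(2)/P(2)) = 0.1551·log₂(0.1551/0.0715) = 0.17328
  Q(3)·log₂(Q(3)/P(3)) = 0.7734·log₂(0.7734/0.7734) = 0.00000

D_KL(Q||P) = -0.07988 + 0.17328 + 0.00000 = 0.09340 ≈ 0.0934 bits

These ARE equal here. Q is P with outcomes relabeled (Q(1) = P(2), Q(2) = P(1)) by a relabeling that is its own inverse, so the two sums contain exactly the same terms in a different order. This is a special case — KL divergence is not symmetric in general: D_KL(P||Q) ≠ D_KL(Q||P) for most P, Q.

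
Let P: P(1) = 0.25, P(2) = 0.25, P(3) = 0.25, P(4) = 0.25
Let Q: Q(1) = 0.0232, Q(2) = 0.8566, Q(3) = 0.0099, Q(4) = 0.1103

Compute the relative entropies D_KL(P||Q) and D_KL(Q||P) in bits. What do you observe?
D_KL(P||Q) = 1.8730 bits, D_KL(Q||P) = 1.2660 bits. The two directions give different values (D_KL(P||Q) exceeds D_KL(Q||P) by 0.6070 bits): KL divergence is asymmetric.

D_KL(P||Q) = Σ P(x) log₂(P(x)/Q(x))

Computing term by term:
  P(1)·log₂(P(1)/Q(1)) = 0.25·log₂(0.25/0.0232) = 0.85743
  P(2)·log₂(P(2)/Q(2)) = 0.25·log₂(0.25/0.8566) = -0.44417
  P(3)·log₂(P(3)/Q(3)) = 0.25·log₂(0.25/0.0099) = 1.16459
  P(4)·log₂(P(4)/Q(4)) = 0.25·log₂(0.25/0.1103) = 0.29512

D_KL(P||Q) = 0.85743 - 0.44417 + 1.16459 + 0.29512 = 1.87297 ≈ 1.8730 bits

D_KL(Q||P) = Σ Q(x) log₂(Q(x)/P(x))

Computing term by term:
  Q(1)·log₂(Q(1)/P(1)) = 0.0232·log₂(0.0232/0.25) = -0.07957
  Q(2)·log₂(Q(2)/P(2)) = 0.8566·log₂(0.8566/0.25) = 1.52192
  Q(3)·log₂(Q(3)/P(3)) = 0.0099·log₂(0.0099/0.25) = -0.04612
  Q(4)·log₂(Q(4)/P(4)) = 0.1103·log₂(0.1103/0.25) = -0.13021

D_KL(Q||P) = -0.07957 + 1.52192 - 0.04612 - 0.13021 = 1.26602 ≈ 1.2660 bits

These are NOT equal (difference: 0.6070 bits). KL divergence is asymmetric: D_KL(P||Q) ≠ D_KL(Q||P) in general.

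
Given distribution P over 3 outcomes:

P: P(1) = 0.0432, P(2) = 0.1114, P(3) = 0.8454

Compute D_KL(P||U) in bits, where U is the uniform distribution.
0.8316 bits

U(i) = 1/3 for all i

D_KL(P||U) = Σ P(x) log₂(P(x) / (1/3))
           = Σ P(x) log₂(P(x)) + log₂(3)
           = log₂(3) - H(P)

H(P) = -Σ P(x) log₂(P(x)):
  -P(1)·log₂(P(1)) = -(0.0432)·log₂(0.0432) = 0.19582
  -P(2)·log₂(P(2)) = -(0.1114)·log₂(0.1114) = 0.35271
  -P(3)·log₂(P(3)) = -(0.8454)·log₂(0.8454) = 0.20484
H(P) = 0.19582 + 0.35271 + 0.20484 = 0.75337 bits

log₂(3) = 1.58496 bits

D_KL(P||U) = 1.58496 - 0.75337 = 0.83159 ≈ 0.8316 bits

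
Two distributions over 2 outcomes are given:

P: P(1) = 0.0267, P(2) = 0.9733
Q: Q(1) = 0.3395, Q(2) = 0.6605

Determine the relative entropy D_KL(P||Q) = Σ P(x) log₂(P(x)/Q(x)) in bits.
0.4464 bits

D_KL(P||Q) = Σ P(x) log₂(P(x)/Q(x))

Computing term by term:
  P(1)·log₂(P(1)/Q(1)) = 0.0267·log₂(0.0267/0.3395) = -0.09795
  P(2)·log₂(P(2)/Q(2)) = 0.9733·log₂(0.9733/0.6605) = 0.54439

D_KL(P||Q) = -0.09795 + 0.54439 = 0.44644 ≈ 0.4464 bits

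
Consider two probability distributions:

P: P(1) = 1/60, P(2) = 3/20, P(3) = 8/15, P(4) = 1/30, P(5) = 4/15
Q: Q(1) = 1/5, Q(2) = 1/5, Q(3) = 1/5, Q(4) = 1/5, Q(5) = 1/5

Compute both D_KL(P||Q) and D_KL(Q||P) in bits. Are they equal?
D_KL(P||Q) = 0.6572 bits, D_KL(Q||P) = 0.9510 bits. No, they are not equal.

D_KL(P||Q) = Σ P(x) log₂(P(x)/Q(x))

Computing term by term:
  P(1)·log₂(P(1)/Q(1)) = (1/60)·log₂((1/60)/(1/5)) = -0.05975
  P(2)·log₂(P(2)/Q(2)) = (3/20)·log₂((3/20)/(1/5)) = -0.06226
  P(3)·log₂(P(3)/Q(3)) = (8/15)·log₂((8/15)/(1/5)) = 0.75469
  P(4)·log₂(P(4)/Q(4)) = (1/30)·log₂((1/30)/(1/5)) = -0.08617
  P(5)·log₂(P(5)/Q(5)) = (4/15)·log₂((4/15)/(1/5)) = 0.11068

D_KL(P||Q) = -0.05975 - 0.06226 + 0.75469 - 0.08617 + 0.11068 = 0.65719 ≈ 0.6572 bits

D_KL(Q||P) = Σ Q(x) log₂(Q(x)/P(x))

Computing term by term:
  Q(1)·log₂(Q(1)/P(1)) = (1/5)·log₂((1/5)/(1/60)) = 0.71699
  Q(2)·log₂(Q(2)/P(2)) = (1/5)·log₂((1/5)/(3/20)) = 0.08301
  Q(3)·log₂(Q(3)/P(3)) = (1/5)·log₂((1/5)/(8/15)) = -0.28301
  Q(4)·log₂(Q(4)/P(4)) = (1/5)·log₂((1/5)/(1/30)) = 0.51699
  Q(5)·log₂(Q(5)/P(5)) = (1/5)·log₂((1/5)/(4/15)) = -0.08301

D_KL(Q||P) = 0.71699 + 0.08301 - 0.28301 + 0.51699 - 0.08301 = 0.95097 ≈ 0.9510 bits

These are NOT equal (difference: 0.2938 bits). KL divergence is asymmetric: D_KL(P||Q) ≠ D_KL(Q||P) in general.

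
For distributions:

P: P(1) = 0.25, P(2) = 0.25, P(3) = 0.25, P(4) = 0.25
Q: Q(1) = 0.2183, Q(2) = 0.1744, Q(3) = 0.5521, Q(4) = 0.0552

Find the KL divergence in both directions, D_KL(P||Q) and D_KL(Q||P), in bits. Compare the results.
D_KL(P||Q) = 0.4378 bits, D_KL(Q||P) = 0.3775 bits. D_KL(P||Q) is larger than D_KL(Q||P) by 0.0603 bits; the two directions differ.

D_KL(P||Q) = Σ P(x) log₂(P(x)/Q(x))

Computing term by term:
  P(1)·log₂(P(1)/Q(1)) = 0.25·log₂(0.25/0.2183) = 0.04890
  P(2)·log₂(P(2)/Q(2)) = 0.25·log₂(0.25/0.1744) = 0.12988
  P(3)·log₂(P(3)/Q(3)) = 0.25·log₂(0.25/0.5521) = -0.28575
  P(4)·log₂(P(4)/Q(4)) = 0.25·log₂(0.25/0.0552) = 0.54480

D_KL(P||Q) = 0.04890 + 0.12988 - 0.28575 + 0.54480 = 0.43783 ≈ 0.4378 bits

D_KL(Q||P) = Σ Q(x) log₂(Q(x)/P(x))

Computing term by term:
  Q(1)·log₂(Q(1)/P(1)) = 0.2183·log₂(0.2183/0.25) = -0.04270
  Q(2)·log₂(Q(2)/P(2)) = 0.1744·log₂(0.1744/0.25) = -0.09061
  Q(3)·log₂(Q(3)/P(3)) = 0.5521·log₂(0.5521/0.25) = 0.63105
  Q(4)·log₂(Q(4)/P(4)) = 0.0552·log₂(0.0552/0.25) = -0.12029

D_KL(Q||P) = -0.04270 - 0.09061 + 0.63105 - 0.12029 = 0.37745 ≈ 0.3775 bits

These are NOT equal (difference: 0.0603 bits). KL divergence is asymmetric: D_KL(P||Q) ≠ D_KL(Q||P) in general.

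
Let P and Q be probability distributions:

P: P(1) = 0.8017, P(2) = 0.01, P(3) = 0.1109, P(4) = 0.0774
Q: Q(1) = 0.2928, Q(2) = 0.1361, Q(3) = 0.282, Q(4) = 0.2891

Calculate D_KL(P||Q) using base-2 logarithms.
0.8309 bits

D_KL(P||Q) = Σ P(x) log₂(P(x)/Q(x))

Computing term by term:
  P(1)·log₂(P(1)/Q(1)) = 0.8017·log₂(0.8017/0.2928) = 1.16499
  P(2)·log₂(P(2)/Q(2)) = 0.01·log₂(0.01/0.1361) = -0.03767
  P(3)·log₂(P(3)/Q(3)) = 0.1109·log₂(0.1109/0.282) = -0.14932
  P(4)·log₂(P(4)/Q(4)) = 0.0774·log₂(0.0774/0.2891) = -0.14715

D_KL(P||Q) = 1.16499 - 0.03767 - 0.14932 - 0.14715 = 0.83085 ≈ 0.8309 bits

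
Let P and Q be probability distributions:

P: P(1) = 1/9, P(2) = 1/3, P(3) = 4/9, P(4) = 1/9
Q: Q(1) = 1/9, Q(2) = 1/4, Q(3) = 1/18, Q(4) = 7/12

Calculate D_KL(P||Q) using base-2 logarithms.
1.2059 bits

D_KL(P||Q) = Σ P(x) log₂(P(x)/Q(x))

Computing term by term:
  P(1)·log₂(P(1)/Q(1)) = (1/9)·log₂((1/9)/(1/9)) = 0.00000
  P(2)·log₂(P(2)/Q(2)) = (1/3)·log₂((1/3)/(1/4)) = 0.13835
  P(3)·log₂(P(3)/Q(3)) = (4/9)·log₂((4/9)/(1/18)) = 1.33333
  P(4)·log₂(P(4)/Q(4)) = (1/9)·log₂((1/9)/(7/12)) = -0.26581

D_KL(P||Q) = 0.00000 + 0.13835 + 1.33333 - 0.26581 = 1.20587 ≈ 1.2059 bits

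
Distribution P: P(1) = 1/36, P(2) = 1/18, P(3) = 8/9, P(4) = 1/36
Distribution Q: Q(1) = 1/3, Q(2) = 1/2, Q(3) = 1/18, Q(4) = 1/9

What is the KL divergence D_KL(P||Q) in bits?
3.2243 bits

D_KL(P||Q) = Σ P(x) log₂(P(x)/Q(x))

Computing term by term:
  P(1)·log₂(P(1)/Q(1)) = (1/36)·log₂((1/36)/(1/3)) = -0.09958
  P(2)·log₂(P(2)/Q(2)) = (1/18)·log₂((1/18)/(1/2)) = -0.17611
  P(3)·log₂(P(3)/Q(3)) = (8/9)·log₂((8/9)/(1/18)) = 3.55556
  P(4)·log₂(P(4)/Q(4)) = (1/36)·log₂((1/36)/(1/9)) = -0.05556

D_KL(P||Q) = -0.09958 - 0.17611 + 3.55556 - 0.05556 = 3.22431 ≈ 3.2243 bits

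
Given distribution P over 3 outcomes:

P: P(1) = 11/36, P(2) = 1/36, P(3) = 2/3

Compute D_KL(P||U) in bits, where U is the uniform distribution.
0.5287 bits

U(i) = 1/3 for all i

D_KL(P||U) = Σ P(x) log₂(P(x) / (1/3))
           = Σ P(x) log₂(P(x)) + log₂(3)
           = log₂(3) - H(P)

H(P) = -Σ P(x) log₂(P(x)):
  -P(1)·log₂(P(1)) = -(11/36)·log₂(11/36) = 0.52265
  -P(2)·log₂(P(2)) = -(1/36)·log₂(1/36) = 0.14361
  -P(3)·log₂(P(3)) = -(2/3)·log₂(2/3) = 0.38998
H(P) = 0.52265 + 0.14361 + 0.38998 = 1.05624 bits

log₂(3) = 1.58496 bits

D_KL(P||U) = 1.58496 - 1.05624 = 0.52872 ≈ 0.5287 bits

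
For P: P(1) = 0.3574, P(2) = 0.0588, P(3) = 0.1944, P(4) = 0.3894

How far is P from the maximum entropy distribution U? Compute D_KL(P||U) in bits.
0.2399 bits

U(i) = 1/4 for all i

D_KL(P||U) = Σ P(x) log₂(P(x) / (1/4))
           = Σ P(x) log₂(P(x)) + log₂(4)
           = log₂(4) - H(P)

H(P) = -Σ P(x) log₂(P(x)):
  -P(1)·log₂(P(1)) = -(0.3574)·log₂(0.3574) = 0.53052
  -P(2)·log₂(P(2)) = -(0.0588)·log₂(0.0588) = 0.24038
  -P(3)·log₂(P(3)) = -(0.1944)·log₂(0.1944) = 0.45935
  -P(4)·log₂(P(4)) = -(0.3894)·log₂(0.3894) = 0.52985
H(P) = 0.53052 + 0.24038 + 0.45935 + 0.52985 = 1.76010 bits

log₂(4) = 2.00000 bits

D_KL(P||U) = 2.00000 - 1.76010 = 0.23990 ≈ 0.2399 bits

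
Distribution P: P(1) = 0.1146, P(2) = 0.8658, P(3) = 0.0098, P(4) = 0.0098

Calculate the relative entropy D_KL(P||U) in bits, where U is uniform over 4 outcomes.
1.3311 bits

U(i) = 1/4 for all i

D_KL(P||U) = Σ P(x) log₂(P(x) / (1/4))
           = Σ P(x) log₂(P(x)) + log₂(4)
           = log₂(4) - H(P)

H(P) = -Σ P(x) log₂(P(x)):
  -P(1)·log₂(P(1)) = -(0.1146)·log₂(0.1146) = 0.35816
  -P(2)·log₂(P(2)) = -(0.8658)·log₂(0.8658) = 0.17999
  -P(3)·log₂(P(3)) = -(0.0098)·log₂(0.0098) = 0.06540
  -P(4)·log₂(P(4)) = -(0.0098)·log₂(0.0098) = 0.06540
H(P) = 0.35816 + 0.17999 + 0.06540 + 0.06540 = 0.66895 bits

log₂(4) = 2.00000 bits

D_KL(P||U) = 2.00000 - 0.66895 = 1.33105 ≈ 1.3311 bits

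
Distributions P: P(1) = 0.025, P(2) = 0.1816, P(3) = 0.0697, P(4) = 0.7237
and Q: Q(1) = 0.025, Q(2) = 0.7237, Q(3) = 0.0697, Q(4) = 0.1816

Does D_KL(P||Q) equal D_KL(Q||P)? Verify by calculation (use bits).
D_KL(P||Q) = 1.0813 bits, D_KL(Q||P) = 1.0813 bits. Yes — for this pair D_KL(P||Q) = D_KL(Q||P).

D_KL(P||Q) = Σ P(x) log₂(P(x)/Q(x))

Computing term by term:
  P(1)·log₂(P(1)/Q(1)) = 0.025·log₂(0.025/0.025) = 0.00000
  P(2)·log₂(P(2)/Q(2)) = 0.1816·log₂(0.1816/0.7237) = -0.36222
  P(3)·log₂(P(3)/Q(3)) = 0.0697·log₂(0.0697/0.0697) = 0.00000
  P(4)·log₂(P(4)/Q(4)) = 0.7237·log₂(0.7237/0.1816) = 1.44351

D_KL(P||Q) = 0.00000 - 0.36222 + 0.00000 + 1.44351 = 1.08129 ≈ 1.0813 bits

D_KL(Q||P) = Σ Q(x) log₂(Q(x)/P(x))

Computing term by term:
  Q(1)·log₂(Q(1)/P(1)) = 0.025·log₂(0.025/0.025) = 0.00000
  Q(2)·log₂(Q(2)/P(2)) = 0.7237·log₂(0.7237/0.1816) = 1.44351
  Q(3)·log₂(Q(3)/P(3)) = 0.0697·log₂(0.0697/0.0697) = 0.00000
  Q(4)·log₂(Q(4)/P(4)) = 0.1816·log₂(0.1816/0.7237) = -0.36222

D_KL(Q||P) = 0.00000 + 1.44351 + 0.00000 - 0.36222 = 1.08129 ≈ 1.0813 bits

These ARE equal here. Q is P with outcomes relabeled (Q(2) = P(4), Q(4) = P(2)) by a relabeling that is its own inverse, so the two sums contain exactly the same terms in a different order. This is a special case — KL divergence is not symmetric in general: D_KL(P||Q) ≠ D_KL(Q||P) for most P, Q.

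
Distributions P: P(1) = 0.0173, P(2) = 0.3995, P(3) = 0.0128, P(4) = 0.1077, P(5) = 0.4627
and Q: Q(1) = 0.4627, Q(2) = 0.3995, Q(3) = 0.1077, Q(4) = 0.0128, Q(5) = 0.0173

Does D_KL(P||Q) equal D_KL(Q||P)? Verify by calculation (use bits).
D_KL(P||Q) = 2.4034 bits, D_KL(Q||P) = 2.4034 bits. Yes — for this pair D_KL(P||Q) = D_KL(Q||P).

D_KL(P||Q) = Σ P(x) log₂(P(x)/Q(x))

Computing term by term:
  P(1)·log₂(P(1)/Q(1)) = 0.0173·log₂(0.0173/0.4627) = -0.08202
  P(2)·log₂(P(2)/Q(2)) = 0.3995·log₂(0.3995/0.3995) = 0.00000
  P(3)·log₂(P(3)/Q(3)) = 0.0128·log₂(0.0128/0.1077) = -0.03933
  P(4)·log₂(P(4)/Q(4)) = 0.1077·log₂(0.1077/0.0128) = 0.33094
  P(5)·log₂(P(5)/Q(5)) = 0.4627·log₂(0.4627/0.0173) = 2.19377

D_KL(P||Q) = -0.08202 + 0.00000 - 0.03933 + 0.33094 + 2.19377 = 2.40336 ≈ 2.4034 bits

D_KL(Q||P) = Σ Q(x) log₂(Q(x)/P(x))

Computing term by term:
  Q(1)·log₂(Q(1)/P(1)) = 0.4627·log₂(0.4627/0.0173) = 2.19377
  Q(2)·log₂(Q(2)/P(2)) = 0.3995·log₂(0.3995/0.3995) = 0.00000
  Q(3)·log₂(Q(3)/P(3)) = 0.1077·log₂(0.1077/0.0128) = 0.33094
  Q(4)·log₂(Q(4)/P(4)) = 0.0128·log₂(0.0128/0.1077) = -0.03933
  Q(5)·log₂(Q(5)/P(5)) = 0.0173·log₂(0.0173/0.4627) = -0.08202

D_KL(Q||P) = 2.19377 + 0.00000 + 0.33094 - 0.03933 - 0.08202 = 2.40336 ≈ 2.4034 bits

These ARE equal here. Q is P with outcomes relabeled (Q(1) = P(5), Q(3) = P(4), Q(4) = P(3), Q(5) = P(1)) by a relabeling that is its own inverse, so the two sums contain exactly the same terms in a different order. This is a special case — KL divergence is not symmetric in general: D_KL(P||Q) ≠ D_KL(Q||P) for most P, Q.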